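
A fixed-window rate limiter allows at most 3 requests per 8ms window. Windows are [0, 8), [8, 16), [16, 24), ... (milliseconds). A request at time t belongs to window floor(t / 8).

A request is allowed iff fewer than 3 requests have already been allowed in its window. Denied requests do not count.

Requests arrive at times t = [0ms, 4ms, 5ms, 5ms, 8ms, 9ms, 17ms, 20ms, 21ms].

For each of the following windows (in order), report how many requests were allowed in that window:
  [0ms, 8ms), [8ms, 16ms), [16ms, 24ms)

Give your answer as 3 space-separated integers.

Answer: 3 2 3

Derivation:
Processing requests:
  req#1 t=0ms (window 0): ALLOW
  req#2 t=4ms (window 0): ALLOW
  req#3 t=5ms (window 0): ALLOW
  req#4 t=5ms (window 0): DENY
  req#5 t=8ms (window 1): ALLOW
  req#6 t=9ms (window 1): ALLOW
  req#7 t=17ms (window 2): ALLOW
  req#8 t=20ms (window 2): ALLOW
  req#9 t=21ms (window 2): ALLOW

Allowed counts by window: 3 2 3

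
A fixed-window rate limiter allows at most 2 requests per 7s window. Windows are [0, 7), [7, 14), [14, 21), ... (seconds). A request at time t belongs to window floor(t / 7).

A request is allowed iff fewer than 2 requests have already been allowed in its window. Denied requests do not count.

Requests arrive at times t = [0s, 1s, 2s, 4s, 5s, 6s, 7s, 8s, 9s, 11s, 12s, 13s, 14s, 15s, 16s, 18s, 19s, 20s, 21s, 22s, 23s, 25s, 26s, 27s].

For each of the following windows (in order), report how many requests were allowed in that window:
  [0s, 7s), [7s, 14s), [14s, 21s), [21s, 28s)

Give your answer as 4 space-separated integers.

Processing requests:
  req#1 t=0s (window 0): ALLOW
  req#2 t=1s (window 0): ALLOW
  req#3 t=2s (window 0): DENY
  req#4 t=4s (window 0): DENY
  req#5 t=5s (window 0): DENY
  req#6 t=6s (window 0): DENY
  req#7 t=7s (window 1): ALLOW
  req#8 t=8s (window 1): ALLOW
  req#9 t=9s (window 1): DENY
  req#10 t=11s (window 1): DENY
  req#11 t=12s (window 1): DENY
  req#12 t=13s (window 1): DENY
  req#13 t=14s (window 2): ALLOW
  req#14 t=15s (window 2): ALLOW
  req#15 t=16s (window 2): DENY
  req#16 t=18s (window 2): DENY
  req#17 t=19s (window 2): DENY
  req#18 t=20s (window 2): DENY
  req#19 t=21s (window 3): ALLOW
  req#20 t=22s (window 3): ALLOW
  req#21 t=23s (window 3): DENY
  req#22 t=25s (window 3): DENY
  req#23 t=26s (window 3): DENY
  req#24 t=27s (window 3): DENY

Allowed counts by window: 2 2 2 2

Answer: 2 2 2 2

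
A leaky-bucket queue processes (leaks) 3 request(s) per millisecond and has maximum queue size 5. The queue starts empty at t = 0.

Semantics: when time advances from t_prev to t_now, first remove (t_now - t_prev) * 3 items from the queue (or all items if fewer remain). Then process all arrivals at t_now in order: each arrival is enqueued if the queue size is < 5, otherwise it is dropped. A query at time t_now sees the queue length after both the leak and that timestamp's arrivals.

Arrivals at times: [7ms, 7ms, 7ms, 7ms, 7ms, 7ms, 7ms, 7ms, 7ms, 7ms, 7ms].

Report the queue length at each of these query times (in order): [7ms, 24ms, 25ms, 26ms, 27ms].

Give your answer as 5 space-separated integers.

Queue lengths at query times:
  query t=7ms: backlog = 5
  query t=24ms: backlog = 0
  query t=25ms: backlog = 0
  query t=26ms: backlog = 0
  query t=27ms: backlog = 0

Answer: 5 0 0 0 0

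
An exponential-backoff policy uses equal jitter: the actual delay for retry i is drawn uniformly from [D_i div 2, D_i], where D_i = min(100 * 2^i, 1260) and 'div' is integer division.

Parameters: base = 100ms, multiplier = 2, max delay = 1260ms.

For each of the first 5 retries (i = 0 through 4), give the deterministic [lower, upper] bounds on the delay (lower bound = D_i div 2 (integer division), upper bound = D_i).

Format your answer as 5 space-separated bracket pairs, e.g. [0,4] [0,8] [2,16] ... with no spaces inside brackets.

Answer: [50,100] [100,200] [200,400] [400,800] [630,1260]

Derivation:
Computing bounds per retry:
  i=0: D_i=min(100*2^0,1260)=100, bounds=[50,100]
  i=1: D_i=min(100*2^1,1260)=200, bounds=[100,200]
  i=2: D_i=min(100*2^2,1260)=400, bounds=[200,400]
  i=3: D_i=min(100*2^3,1260)=800, bounds=[400,800]
  i=4: D_i=min(100*2^4,1260)=1260, bounds=[630,1260]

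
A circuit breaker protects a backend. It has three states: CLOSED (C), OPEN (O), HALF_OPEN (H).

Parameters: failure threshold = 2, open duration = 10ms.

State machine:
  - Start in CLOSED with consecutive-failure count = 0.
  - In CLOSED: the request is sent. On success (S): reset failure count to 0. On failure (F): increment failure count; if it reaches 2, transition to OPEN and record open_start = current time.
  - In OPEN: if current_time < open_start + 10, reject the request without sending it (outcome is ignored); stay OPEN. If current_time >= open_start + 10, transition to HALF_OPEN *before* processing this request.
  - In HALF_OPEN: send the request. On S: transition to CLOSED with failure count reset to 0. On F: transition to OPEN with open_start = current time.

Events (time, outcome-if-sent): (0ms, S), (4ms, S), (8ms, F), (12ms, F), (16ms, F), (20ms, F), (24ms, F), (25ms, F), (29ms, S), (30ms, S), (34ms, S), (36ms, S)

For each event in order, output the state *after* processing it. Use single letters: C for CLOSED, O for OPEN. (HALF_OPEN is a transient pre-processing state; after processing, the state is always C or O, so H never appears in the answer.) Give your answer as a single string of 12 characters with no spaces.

State after each event:
  event#1 t=0ms outcome=S: state=CLOSED
  event#2 t=4ms outcome=S: state=CLOSED
  event#3 t=8ms outcome=F: state=CLOSED
  event#4 t=12ms outcome=F: state=OPEN
  event#5 t=16ms outcome=F: state=OPEN
  event#6 t=20ms outcome=F: state=OPEN
  event#7 t=24ms outcome=F: state=OPEN
  event#8 t=25ms outcome=F: state=OPEN
  event#9 t=29ms outcome=S: state=OPEN
  event#10 t=30ms outcome=S: state=OPEN
  event#11 t=34ms outcome=S: state=CLOSED
  event#12 t=36ms outcome=S: state=CLOSED

Answer: CCCOOOOOOOCC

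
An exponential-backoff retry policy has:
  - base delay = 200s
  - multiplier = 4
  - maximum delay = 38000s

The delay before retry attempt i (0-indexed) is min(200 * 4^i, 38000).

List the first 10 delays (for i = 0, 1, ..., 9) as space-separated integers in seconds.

Computing each delay:
  i=0: min(200*4^0, 38000) = 200
  i=1: min(200*4^1, 38000) = 800
  i=2: min(200*4^2, 38000) = 3200
  i=3: min(200*4^3, 38000) = 12800
  i=4: min(200*4^4, 38000) = 38000
  i=5: min(200*4^5, 38000) = 38000
  i=6: min(200*4^6, 38000) = 38000
  i=7: min(200*4^7, 38000) = 38000
  i=8: min(200*4^8, 38000) = 38000
  i=9: min(200*4^9, 38000) = 38000

Answer: 200 800 3200 12800 38000 38000 38000 38000 38000 38000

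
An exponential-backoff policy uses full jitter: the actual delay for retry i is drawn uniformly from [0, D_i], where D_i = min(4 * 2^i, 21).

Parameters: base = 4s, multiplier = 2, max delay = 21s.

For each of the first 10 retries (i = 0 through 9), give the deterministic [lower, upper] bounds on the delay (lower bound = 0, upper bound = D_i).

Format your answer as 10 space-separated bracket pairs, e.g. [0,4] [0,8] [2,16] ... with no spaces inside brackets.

Answer: [0,4] [0,8] [0,16] [0,21] [0,21] [0,21] [0,21] [0,21] [0,21] [0,21]

Derivation:
Computing bounds per retry:
  i=0: D_i=min(4*2^0,21)=4, bounds=[0,4]
  i=1: D_i=min(4*2^1,21)=8, bounds=[0,8]
  i=2: D_i=min(4*2^2,21)=16, bounds=[0,16]
  i=3: D_i=min(4*2^3,21)=21, bounds=[0,21]
  i=4: D_i=min(4*2^4,21)=21, bounds=[0,21]
  i=5: D_i=min(4*2^5,21)=21, bounds=[0,21]
  i=6: D_i=min(4*2^6,21)=21, bounds=[0,21]
  i=7: D_i=min(4*2^7,21)=21, bounds=[0,21]
  i=8: D_i=min(4*2^8,21)=21, bounds=[0,21]
  i=9: D_i=min(4*2^9,21)=21, bounds=[0,21]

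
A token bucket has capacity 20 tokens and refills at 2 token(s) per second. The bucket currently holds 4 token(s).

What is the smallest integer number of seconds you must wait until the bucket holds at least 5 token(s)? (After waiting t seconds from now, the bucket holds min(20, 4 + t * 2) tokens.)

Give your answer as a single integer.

Answer: 1

Derivation:
Need 4 + t * 2 >= 5, so t >= 1/2.
Smallest integer t = ceil(1/2) = 1.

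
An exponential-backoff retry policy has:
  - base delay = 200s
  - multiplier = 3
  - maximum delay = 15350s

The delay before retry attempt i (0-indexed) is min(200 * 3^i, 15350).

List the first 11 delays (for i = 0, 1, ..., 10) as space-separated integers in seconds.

Computing each delay:
  i=0: min(200*3^0, 15350) = 200
  i=1: min(200*3^1, 15350) = 600
  i=2: min(200*3^2, 15350) = 1800
  i=3: min(200*3^3, 15350) = 5400
  i=4: min(200*3^4, 15350) = 15350
  i=5: min(200*3^5, 15350) = 15350
  i=6: min(200*3^6, 15350) = 15350
  i=7: min(200*3^7, 15350) = 15350
  i=8: min(200*3^8, 15350) = 15350
  i=9: min(200*3^9, 15350) = 15350
  i=10: min(200*3^10, 15350) = 15350

Answer: 200 600 1800 5400 15350 15350 15350 15350 15350 15350 15350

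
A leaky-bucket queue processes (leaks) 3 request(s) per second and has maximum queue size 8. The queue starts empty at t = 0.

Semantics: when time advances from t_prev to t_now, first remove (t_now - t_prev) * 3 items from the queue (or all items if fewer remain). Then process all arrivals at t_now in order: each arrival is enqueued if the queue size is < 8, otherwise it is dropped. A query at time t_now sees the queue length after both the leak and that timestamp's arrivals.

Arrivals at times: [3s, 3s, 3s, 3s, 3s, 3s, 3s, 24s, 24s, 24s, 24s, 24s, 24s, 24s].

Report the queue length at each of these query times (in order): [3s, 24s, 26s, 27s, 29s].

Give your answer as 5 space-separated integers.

Answer: 7 7 1 0 0

Derivation:
Queue lengths at query times:
  query t=3s: backlog = 7
  query t=24s: backlog = 7
  query t=26s: backlog = 1
  query t=27s: backlog = 0
  query t=29s: backlog = 0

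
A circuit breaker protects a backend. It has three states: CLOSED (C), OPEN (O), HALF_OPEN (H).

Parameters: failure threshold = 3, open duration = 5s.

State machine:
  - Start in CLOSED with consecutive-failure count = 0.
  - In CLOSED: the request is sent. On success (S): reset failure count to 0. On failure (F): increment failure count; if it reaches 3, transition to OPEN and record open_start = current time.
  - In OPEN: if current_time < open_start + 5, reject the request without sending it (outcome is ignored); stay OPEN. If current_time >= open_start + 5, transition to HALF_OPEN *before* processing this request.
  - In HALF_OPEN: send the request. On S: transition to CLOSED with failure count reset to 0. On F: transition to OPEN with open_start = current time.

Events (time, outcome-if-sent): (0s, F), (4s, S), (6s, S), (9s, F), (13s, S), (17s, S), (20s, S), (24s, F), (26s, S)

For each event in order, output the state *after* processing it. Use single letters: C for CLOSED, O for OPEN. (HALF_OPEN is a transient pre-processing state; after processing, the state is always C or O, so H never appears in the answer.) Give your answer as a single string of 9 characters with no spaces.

State after each event:
  event#1 t=0s outcome=F: state=CLOSED
  event#2 t=4s outcome=S: state=CLOSED
  event#3 t=6s outcome=S: state=CLOSED
  event#4 t=9s outcome=F: state=CLOSED
  event#5 t=13s outcome=S: state=CLOSED
  event#6 t=17s outcome=S: state=CLOSED
  event#7 t=20s outcome=S: state=CLOSED
  event#8 t=24s outcome=F: state=CLOSED
  event#9 t=26s outcome=S: state=CLOSED

Answer: CCCCCCCCC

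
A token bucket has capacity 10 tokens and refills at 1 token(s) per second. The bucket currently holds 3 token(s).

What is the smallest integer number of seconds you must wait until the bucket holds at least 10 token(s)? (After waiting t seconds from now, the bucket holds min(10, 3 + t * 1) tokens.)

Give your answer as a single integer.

Need 3 + t * 1 >= 10, so t >= 7/1.
Smallest integer t = ceil(7/1) = 7.

Answer: 7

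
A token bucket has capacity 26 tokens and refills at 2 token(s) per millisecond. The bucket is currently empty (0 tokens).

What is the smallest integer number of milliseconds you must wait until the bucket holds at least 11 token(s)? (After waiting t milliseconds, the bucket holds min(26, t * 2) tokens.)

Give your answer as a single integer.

Need t * 2 >= 11, so t >= 11/2.
Smallest integer t = ceil(11/2) = 6.

Answer: 6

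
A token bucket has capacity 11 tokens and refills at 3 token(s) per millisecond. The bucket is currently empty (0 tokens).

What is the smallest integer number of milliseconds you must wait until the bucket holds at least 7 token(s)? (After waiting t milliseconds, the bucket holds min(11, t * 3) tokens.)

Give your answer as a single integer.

Answer: 3

Derivation:
Need t * 3 >= 7, so t >= 7/3.
Smallest integer t = ceil(7/3) = 3.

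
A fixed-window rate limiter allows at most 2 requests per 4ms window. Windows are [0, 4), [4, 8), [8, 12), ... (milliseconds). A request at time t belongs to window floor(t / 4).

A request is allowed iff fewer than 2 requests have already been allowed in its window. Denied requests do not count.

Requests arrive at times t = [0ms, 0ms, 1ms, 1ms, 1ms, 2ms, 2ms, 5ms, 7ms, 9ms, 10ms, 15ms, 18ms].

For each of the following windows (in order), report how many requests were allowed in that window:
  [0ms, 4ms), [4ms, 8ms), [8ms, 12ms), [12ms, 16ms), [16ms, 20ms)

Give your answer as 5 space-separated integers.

Answer: 2 2 2 1 1

Derivation:
Processing requests:
  req#1 t=0ms (window 0): ALLOW
  req#2 t=0ms (window 0): ALLOW
  req#3 t=1ms (window 0): DENY
  req#4 t=1ms (window 0): DENY
  req#5 t=1ms (window 0): DENY
  req#6 t=2ms (window 0): DENY
  req#7 t=2ms (window 0): DENY
  req#8 t=5ms (window 1): ALLOW
  req#9 t=7ms (window 1): ALLOW
  req#10 t=9ms (window 2): ALLOW
  req#11 t=10ms (window 2): ALLOW
  req#12 t=15ms (window 3): ALLOW
  req#13 t=18ms (window 4): ALLOW

Allowed counts by window: 2 2 2 1 1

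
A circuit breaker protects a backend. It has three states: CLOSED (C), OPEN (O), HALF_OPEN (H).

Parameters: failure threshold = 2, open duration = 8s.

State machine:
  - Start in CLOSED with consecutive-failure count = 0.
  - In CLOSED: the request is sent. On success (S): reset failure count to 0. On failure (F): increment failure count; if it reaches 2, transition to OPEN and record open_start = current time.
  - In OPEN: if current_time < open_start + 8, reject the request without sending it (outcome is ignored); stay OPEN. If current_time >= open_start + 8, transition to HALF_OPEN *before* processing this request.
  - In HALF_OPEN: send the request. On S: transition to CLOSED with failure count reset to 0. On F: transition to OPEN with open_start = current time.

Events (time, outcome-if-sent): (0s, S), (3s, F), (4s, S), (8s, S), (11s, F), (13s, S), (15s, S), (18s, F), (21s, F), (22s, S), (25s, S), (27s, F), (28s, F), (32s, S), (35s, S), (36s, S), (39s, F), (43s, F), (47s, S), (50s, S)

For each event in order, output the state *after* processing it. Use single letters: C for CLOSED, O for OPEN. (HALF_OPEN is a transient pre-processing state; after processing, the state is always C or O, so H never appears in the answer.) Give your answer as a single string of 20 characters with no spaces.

State after each event:
  event#1 t=0s outcome=S: state=CLOSED
  event#2 t=3s outcome=F: state=CLOSED
  event#3 t=4s outcome=S: state=CLOSED
  event#4 t=8s outcome=S: state=CLOSED
  event#5 t=11s outcome=F: state=CLOSED
  event#6 t=13s outcome=S: state=CLOSED
  event#7 t=15s outcome=S: state=CLOSED
  event#8 t=18s outcome=F: state=CLOSED
  event#9 t=21s outcome=F: state=OPEN
  event#10 t=22s outcome=S: state=OPEN
  event#11 t=25s outcome=S: state=OPEN
  event#12 t=27s outcome=F: state=OPEN
  event#13 t=28s outcome=F: state=OPEN
  event#14 t=32s outcome=S: state=CLOSED
  event#15 t=35s outcome=S: state=CLOSED
  event#16 t=36s outcome=S: state=CLOSED
  event#17 t=39s outcome=F: state=CLOSED
  event#18 t=43s outcome=F: state=OPEN
  event#19 t=47s outcome=S: state=OPEN
  event#20 t=50s outcome=S: state=OPEN

Answer: CCCCCCCCOOOOOCCCCOOO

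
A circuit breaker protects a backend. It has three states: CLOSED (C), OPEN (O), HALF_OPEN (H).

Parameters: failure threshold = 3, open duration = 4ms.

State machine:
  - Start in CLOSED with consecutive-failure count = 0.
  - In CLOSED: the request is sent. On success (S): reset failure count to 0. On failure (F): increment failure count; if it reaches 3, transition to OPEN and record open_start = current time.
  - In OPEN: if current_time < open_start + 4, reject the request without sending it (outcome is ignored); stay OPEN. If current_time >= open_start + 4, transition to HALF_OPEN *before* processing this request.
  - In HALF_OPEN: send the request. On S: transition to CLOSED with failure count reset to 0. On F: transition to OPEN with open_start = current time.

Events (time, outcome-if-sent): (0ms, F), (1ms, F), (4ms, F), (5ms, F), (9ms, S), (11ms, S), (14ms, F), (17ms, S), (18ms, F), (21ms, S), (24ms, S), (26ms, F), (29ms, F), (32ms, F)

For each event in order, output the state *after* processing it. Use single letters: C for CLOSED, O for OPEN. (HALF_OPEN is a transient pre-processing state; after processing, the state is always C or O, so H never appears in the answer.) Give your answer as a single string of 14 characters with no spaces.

Answer: CCOOCCCCCCCCCO

Derivation:
State after each event:
  event#1 t=0ms outcome=F: state=CLOSED
  event#2 t=1ms outcome=F: state=CLOSED
  event#3 t=4ms outcome=F: state=OPEN
  event#4 t=5ms outcome=F: state=OPEN
  event#5 t=9ms outcome=S: state=CLOSED
  event#6 t=11ms outcome=S: state=CLOSED
  event#7 t=14ms outcome=F: state=CLOSED
  event#8 t=17ms outcome=S: state=CLOSED
  event#9 t=18ms outcome=F: state=CLOSED
  event#10 t=21ms outcome=S: state=CLOSED
  event#11 t=24ms outcome=S: state=CLOSED
  event#12 t=26ms outcome=F: state=CLOSED
  event#13 t=29ms outcome=F: state=CLOSED
  event#14 t=32ms outcome=F: state=OPEN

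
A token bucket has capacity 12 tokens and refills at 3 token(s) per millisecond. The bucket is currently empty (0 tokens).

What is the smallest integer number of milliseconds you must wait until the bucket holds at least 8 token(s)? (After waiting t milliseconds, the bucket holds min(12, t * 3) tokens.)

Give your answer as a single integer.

Answer: 3

Derivation:
Need t * 3 >= 8, so t >= 8/3.
Smallest integer t = ceil(8/3) = 3.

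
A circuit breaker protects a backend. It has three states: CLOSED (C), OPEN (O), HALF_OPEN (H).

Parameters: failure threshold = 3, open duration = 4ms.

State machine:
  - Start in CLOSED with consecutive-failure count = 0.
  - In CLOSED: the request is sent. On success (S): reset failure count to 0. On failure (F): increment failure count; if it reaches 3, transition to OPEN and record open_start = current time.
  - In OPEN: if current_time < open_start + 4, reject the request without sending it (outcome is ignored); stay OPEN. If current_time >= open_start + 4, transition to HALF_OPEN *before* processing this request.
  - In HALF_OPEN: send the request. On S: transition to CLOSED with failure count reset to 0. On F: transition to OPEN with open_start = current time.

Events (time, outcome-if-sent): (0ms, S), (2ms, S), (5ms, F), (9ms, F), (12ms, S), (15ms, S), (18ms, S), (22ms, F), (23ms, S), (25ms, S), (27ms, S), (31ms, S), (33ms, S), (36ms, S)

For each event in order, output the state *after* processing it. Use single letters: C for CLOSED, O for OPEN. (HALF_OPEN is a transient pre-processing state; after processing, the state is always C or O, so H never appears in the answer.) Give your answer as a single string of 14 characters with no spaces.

State after each event:
  event#1 t=0ms outcome=S: state=CLOSED
  event#2 t=2ms outcome=S: state=CLOSED
  event#3 t=5ms outcome=F: state=CLOSED
  event#4 t=9ms outcome=F: state=CLOSED
  event#5 t=12ms outcome=S: state=CLOSED
  event#6 t=15ms outcome=S: state=CLOSED
  event#7 t=18ms outcome=S: state=CLOSED
  event#8 t=22ms outcome=F: state=CLOSED
  event#9 t=23ms outcome=S: state=CLOSED
  event#10 t=25ms outcome=S: state=CLOSED
  event#11 t=27ms outcome=S: state=CLOSED
  event#12 t=31ms outcome=S: state=CLOSED
  event#13 t=33ms outcome=S: state=CLOSED
  event#14 t=36ms outcome=S: state=CLOSED

Answer: CCCCCCCCCCCCCC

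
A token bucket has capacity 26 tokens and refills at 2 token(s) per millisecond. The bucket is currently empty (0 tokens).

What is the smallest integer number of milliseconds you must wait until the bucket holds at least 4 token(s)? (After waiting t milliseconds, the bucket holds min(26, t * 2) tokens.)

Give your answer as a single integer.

Need t * 2 >= 4, so t >= 4/2.
Smallest integer t = ceil(4/2) = 2.

Answer: 2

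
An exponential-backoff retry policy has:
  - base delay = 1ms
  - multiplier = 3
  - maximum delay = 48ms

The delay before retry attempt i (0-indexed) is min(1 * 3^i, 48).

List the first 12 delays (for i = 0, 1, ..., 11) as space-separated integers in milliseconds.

Answer: 1 3 9 27 48 48 48 48 48 48 48 48

Derivation:
Computing each delay:
  i=0: min(1*3^0, 48) = 1
  i=1: min(1*3^1, 48) = 3
  i=2: min(1*3^2, 48) = 9
  i=3: min(1*3^3, 48) = 27
  i=4: min(1*3^4, 48) = 48
  i=5: min(1*3^5, 48) = 48
  i=6: min(1*3^6, 48) = 48
  i=7: min(1*3^7, 48) = 48
  i=8: min(1*3^8, 48) = 48
  i=9: min(1*3^9, 48) = 48
  i=10: min(1*3^10, 48) = 48
  i=11: min(1*3^11, 48) = 48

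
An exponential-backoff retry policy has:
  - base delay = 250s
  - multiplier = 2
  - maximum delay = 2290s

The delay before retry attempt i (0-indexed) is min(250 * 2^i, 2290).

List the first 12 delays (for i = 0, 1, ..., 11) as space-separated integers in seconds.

Answer: 250 500 1000 2000 2290 2290 2290 2290 2290 2290 2290 2290

Derivation:
Computing each delay:
  i=0: min(250*2^0, 2290) = 250
  i=1: min(250*2^1, 2290) = 500
  i=2: min(250*2^2, 2290) = 1000
  i=3: min(250*2^3, 2290) = 2000
  i=4: min(250*2^4, 2290) = 2290
  i=5: min(250*2^5, 2290) = 2290
  i=6: min(250*2^6, 2290) = 2290
  i=7: min(250*2^7, 2290) = 2290
  i=8: min(250*2^8, 2290) = 2290
  i=9: min(250*2^9, 2290) = 2290
  i=10: min(250*2^10, 2290) = 2290
  i=11: min(250*2^11, 2290) = 2290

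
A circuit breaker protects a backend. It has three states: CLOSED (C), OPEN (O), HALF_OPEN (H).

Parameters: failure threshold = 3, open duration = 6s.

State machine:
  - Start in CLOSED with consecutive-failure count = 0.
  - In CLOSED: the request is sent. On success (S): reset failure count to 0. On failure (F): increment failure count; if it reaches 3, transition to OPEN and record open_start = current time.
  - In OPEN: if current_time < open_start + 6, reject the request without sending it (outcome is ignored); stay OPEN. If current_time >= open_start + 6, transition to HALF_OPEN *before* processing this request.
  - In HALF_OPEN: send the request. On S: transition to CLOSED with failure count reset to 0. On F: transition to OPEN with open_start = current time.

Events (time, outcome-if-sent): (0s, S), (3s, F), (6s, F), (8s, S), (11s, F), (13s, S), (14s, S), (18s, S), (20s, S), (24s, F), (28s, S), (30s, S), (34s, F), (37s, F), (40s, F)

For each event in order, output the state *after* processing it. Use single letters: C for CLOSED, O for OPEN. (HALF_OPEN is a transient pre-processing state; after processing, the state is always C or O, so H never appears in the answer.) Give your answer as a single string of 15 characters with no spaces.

State after each event:
  event#1 t=0s outcome=S: state=CLOSED
  event#2 t=3s outcome=F: state=CLOSED
  event#3 t=6s outcome=F: state=CLOSED
  event#4 t=8s outcome=S: state=CLOSED
  event#5 t=11s outcome=F: state=CLOSED
  event#6 t=13s outcome=S: state=CLOSED
  event#7 t=14s outcome=S: state=CLOSED
  event#8 t=18s outcome=S: state=CLOSED
  event#9 t=20s outcome=S: state=CLOSED
  event#10 t=24s outcome=F: state=CLOSED
  event#11 t=28s outcome=S: state=CLOSED
  event#12 t=30s outcome=S: state=CLOSED
  event#13 t=34s outcome=F: state=CLOSED
  event#14 t=37s outcome=F: state=CLOSED
  event#15 t=40s outcome=F: state=OPEN

Answer: CCCCCCCCCCCCCCO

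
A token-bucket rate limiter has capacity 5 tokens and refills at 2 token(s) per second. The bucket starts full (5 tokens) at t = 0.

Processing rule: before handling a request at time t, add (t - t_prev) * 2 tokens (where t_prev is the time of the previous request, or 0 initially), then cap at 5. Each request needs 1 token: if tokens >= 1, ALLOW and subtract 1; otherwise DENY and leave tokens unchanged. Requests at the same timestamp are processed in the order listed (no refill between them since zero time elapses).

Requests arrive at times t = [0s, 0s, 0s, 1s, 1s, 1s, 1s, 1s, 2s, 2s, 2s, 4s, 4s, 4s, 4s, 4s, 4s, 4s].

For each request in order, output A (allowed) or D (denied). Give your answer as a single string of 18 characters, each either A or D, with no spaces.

Answer: AAAAAAADAADAAAADDD

Derivation:
Simulating step by step:
  req#1 t=0s: ALLOW
  req#2 t=0s: ALLOW
  req#3 t=0s: ALLOW
  req#4 t=1s: ALLOW
  req#5 t=1s: ALLOW
  req#6 t=1s: ALLOW
  req#7 t=1s: ALLOW
  req#8 t=1s: DENY
  req#9 t=2s: ALLOW
  req#10 t=2s: ALLOW
  req#11 t=2s: DENY
  req#12 t=4s: ALLOW
  req#13 t=4s: ALLOW
  req#14 t=4s: ALLOW
  req#15 t=4s: ALLOW
  req#16 t=4s: DENY
  req#17 t=4s: DENY
  req#18 t=4s: DENY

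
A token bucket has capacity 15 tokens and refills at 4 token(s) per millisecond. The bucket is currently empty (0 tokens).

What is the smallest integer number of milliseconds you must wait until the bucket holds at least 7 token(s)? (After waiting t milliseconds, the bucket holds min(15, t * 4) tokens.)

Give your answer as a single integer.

Need t * 4 >= 7, so t >= 7/4.
Smallest integer t = ceil(7/4) = 2.

Answer: 2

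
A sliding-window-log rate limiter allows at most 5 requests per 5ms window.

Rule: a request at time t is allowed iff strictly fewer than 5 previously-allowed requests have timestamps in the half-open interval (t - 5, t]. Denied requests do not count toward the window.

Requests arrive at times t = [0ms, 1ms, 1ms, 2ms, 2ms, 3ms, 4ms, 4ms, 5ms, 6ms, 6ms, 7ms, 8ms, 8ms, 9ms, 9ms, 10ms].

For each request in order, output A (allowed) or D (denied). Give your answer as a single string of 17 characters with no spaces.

Tracking allowed requests in the window:
  req#1 t=0ms: ALLOW
  req#2 t=1ms: ALLOW
  req#3 t=1ms: ALLOW
  req#4 t=2ms: ALLOW
  req#5 t=2ms: ALLOW
  req#6 t=3ms: DENY
  req#7 t=4ms: DENY
  req#8 t=4ms: DENY
  req#9 t=5ms: ALLOW
  req#10 t=6ms: ALLOW
  req#11 t=6ms: ALLOW
  req#12 t=7ms: ALLOW
  req#13 t=8ms: ALLOW
  req#14 t=8ms: DENY
  req#15 t=9ms: DENY
  req#16 t=9ms: DENY
  req#17 t=10ms: ALLOW

Answer: AAAAADDDAAAAADDDA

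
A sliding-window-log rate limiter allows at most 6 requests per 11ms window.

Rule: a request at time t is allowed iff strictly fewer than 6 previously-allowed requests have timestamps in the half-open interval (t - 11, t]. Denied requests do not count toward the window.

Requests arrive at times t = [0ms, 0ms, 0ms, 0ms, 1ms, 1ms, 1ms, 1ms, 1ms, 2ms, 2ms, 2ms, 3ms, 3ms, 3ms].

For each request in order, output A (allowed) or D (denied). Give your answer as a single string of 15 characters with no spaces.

Answer: AAAAAADDDDDDDDD

Derivation:
Tracking allowed requests in the window:
  req#1 t=0ms: ALLOW
  req#2 t=0ms: ALLOW
  req#3 t=0ms: ALLOW
  req#4 t=0ms: ALLOW
  req#5 t=1ms: ALLOW
  req#6 t=1ms: ALLOW
  req#7 t=1ms: DENY
  req#8 t=1ms: DENY
  req#9 t=1ms: DENY
  req#10 t=2ms: DENY
  req#11 t=2ms: DENY
  req#12 t=2ms: DENY
  req#13 t=3ms: DENY
  req#14 t=3ms: DENY
  req#15 t=3ms: DENY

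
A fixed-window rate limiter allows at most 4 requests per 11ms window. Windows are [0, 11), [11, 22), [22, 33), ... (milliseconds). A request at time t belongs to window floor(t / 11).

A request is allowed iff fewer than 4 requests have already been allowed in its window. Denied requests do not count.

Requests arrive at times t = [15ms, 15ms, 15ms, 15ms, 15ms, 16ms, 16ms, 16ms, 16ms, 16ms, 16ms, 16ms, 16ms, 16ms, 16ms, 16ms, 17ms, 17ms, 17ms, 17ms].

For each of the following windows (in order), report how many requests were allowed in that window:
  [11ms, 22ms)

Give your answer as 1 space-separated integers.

Processing requests:
  req#1 t=15ms (window 1): ALLOW
  req#2 t=15ms (window 1): ALLOW
  req#3 t=15ms (window 1): ALLOW
  req#4 t=15ms (window 1): ALLOW
  req#5 t=15ms (window 1): DENY
  req#6 t=16ms (window 1): DENY
  req#7 t=16ms (window 1): DENY
  req#8 t=16ms (window 1): DENY
  req#9 t=16ms (window 1): DENY
  req#10 t=16ms (window 1): DENY
  req#11 t=16ms (window 1): DENY
  req#12 t=16ms (window 1): DENY
  req#13 t=16ms (window 1): DENY
  req#14 t=16ms (window 1): DENY
  req#15 t=16ms (window 1): DENY
  req#16 t=16ms (window 1): DENY
  req#17 t=17ms (window 1): DENY
  req#18 t=17ms (window 1): DENY
  req#19 t=17ms (window 1): DENY
  req#20 t=17ms (window 1): DENY

Allowed counts by window: 4

Answer: 4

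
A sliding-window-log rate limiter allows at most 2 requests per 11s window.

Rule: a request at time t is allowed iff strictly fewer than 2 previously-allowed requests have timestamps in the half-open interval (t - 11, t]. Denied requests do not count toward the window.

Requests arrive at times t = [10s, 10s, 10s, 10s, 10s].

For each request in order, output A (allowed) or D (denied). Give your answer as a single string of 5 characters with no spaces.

Answer: AADDD

Derivation:
Tracking allowed requests in the window:
  req#1 t=10s: ALLOW
  req#2 t=10s: ALLOW
  req#3 t=10s: DENY
  req#4 t=10s: DENY
  req#5 t=10s: DENY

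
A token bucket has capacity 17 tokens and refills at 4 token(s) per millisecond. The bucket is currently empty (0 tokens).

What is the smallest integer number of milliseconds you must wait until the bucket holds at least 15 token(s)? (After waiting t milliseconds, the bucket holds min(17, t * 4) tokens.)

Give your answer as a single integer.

Answer: 4

Derivation:
Need t * 4 >= 15, so t >= 15/4.
Smallest integer t = ceil(15/4) = 4.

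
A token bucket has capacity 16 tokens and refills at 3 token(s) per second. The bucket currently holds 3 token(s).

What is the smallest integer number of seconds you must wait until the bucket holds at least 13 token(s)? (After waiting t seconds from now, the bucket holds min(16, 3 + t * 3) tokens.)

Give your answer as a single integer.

Answer: 4

Derivation:
Need 3 + t * 3 >= 13, so t >= 10/3.
Smallest integer t = ceil(10/3) = 4.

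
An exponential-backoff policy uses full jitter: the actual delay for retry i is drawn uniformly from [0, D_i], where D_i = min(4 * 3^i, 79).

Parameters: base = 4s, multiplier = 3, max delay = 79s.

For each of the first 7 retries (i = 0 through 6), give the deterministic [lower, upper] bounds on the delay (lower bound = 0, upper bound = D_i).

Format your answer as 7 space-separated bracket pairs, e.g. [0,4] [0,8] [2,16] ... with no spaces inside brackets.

Computing bounds per retry:
  i=0: D_i=min(4*3^0,79)=4, bounds=[0,4]
  i=1: D_i=min(4*3^1,79)=12, bounds=[0,12]
  i=2: D_i=min(4*3^2,79)=36, bounds=[0,36]
  i=3: D_i=min(4*3^3,79)=79, bounds=[0,79]
  i=4: D_i=min(4*3^4,79)=79, bounds=[0,79]
  i=5: D_i=min(4*3^5,79)=79, bounds=[0,79]
  i=6: D_i=min(4*3^6,79)=79, bounds=[0,79]

Answer: [0,4] [0,12] [0,36] [0,79] [0,79] [0,79] [0,79]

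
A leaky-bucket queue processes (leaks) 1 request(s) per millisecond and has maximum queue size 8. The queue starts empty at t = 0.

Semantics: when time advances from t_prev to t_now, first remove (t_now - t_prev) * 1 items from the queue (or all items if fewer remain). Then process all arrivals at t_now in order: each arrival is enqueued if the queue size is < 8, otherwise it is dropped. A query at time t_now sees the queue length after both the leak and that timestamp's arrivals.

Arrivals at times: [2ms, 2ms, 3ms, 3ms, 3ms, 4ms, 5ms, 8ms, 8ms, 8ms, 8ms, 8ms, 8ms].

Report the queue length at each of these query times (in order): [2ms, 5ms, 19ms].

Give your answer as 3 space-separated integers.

Answer: 2 4 0

Derivation:
Queue lengths at query times:
  query t=2ms: backlog = 2
  query t=5ms: backlog = 4
  query t=19ms: backlog = 0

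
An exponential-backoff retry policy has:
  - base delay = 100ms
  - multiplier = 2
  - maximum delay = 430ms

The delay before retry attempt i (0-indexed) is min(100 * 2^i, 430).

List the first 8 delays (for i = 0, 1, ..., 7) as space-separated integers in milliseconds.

Computing each delay:
  i=0: min(100*2^0, 430) = 100
  i=1: min(100*2^1, 430) = 200
  i=2: min(100*2^2, 430) = 400
  i=3: min(100*2^3, 430) = 430
  i=4: min(100*2^4, 430) = 430
  i=5: min(100*2^5, 430) = 430
  i=6: min(100*2^6, 430) = 430
  i=7: min(100*2^7, 430) = 430

Answer: 100 200 400 430 430 430 430 430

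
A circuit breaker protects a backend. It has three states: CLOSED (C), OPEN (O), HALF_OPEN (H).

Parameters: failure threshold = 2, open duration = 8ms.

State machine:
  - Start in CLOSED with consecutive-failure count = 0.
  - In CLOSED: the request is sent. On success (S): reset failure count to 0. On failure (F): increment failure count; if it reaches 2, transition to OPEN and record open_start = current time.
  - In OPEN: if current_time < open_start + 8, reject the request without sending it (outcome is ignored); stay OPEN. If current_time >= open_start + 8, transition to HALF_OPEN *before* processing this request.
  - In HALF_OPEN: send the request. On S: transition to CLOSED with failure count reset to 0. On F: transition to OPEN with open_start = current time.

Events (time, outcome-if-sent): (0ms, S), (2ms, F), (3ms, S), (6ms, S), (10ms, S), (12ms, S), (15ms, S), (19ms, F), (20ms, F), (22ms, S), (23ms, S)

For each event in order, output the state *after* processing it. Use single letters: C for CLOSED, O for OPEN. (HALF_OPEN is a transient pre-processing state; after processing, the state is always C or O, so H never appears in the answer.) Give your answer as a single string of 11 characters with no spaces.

Answer: CCCCCCCCOOO

Derivation:
State after each event:
  event#1 t=0ms outcome=S: state=CLOSED
  event#2 t=2ms outcome=F: state=CLOSED
  event#3 t=3ms outcome=S: state=CLOSED
  event#4 t=6ms outcome=S: state=CLOSED
  event#5 t=10ms outcome=S: state=CLOSED
  event#6 t=12ms outcome=S: state=CLOSED
  event#7 t=15ms outcome=S: state=CLOSED
  event#8 t=19ms outcome=F: state=CLOSED
  event#9 t=20ms outcome=F: state=OPEN
  event#10 t=22ms outcome=S: state=OPEN
  event#11 t=23ms outcome=S: state=OPEN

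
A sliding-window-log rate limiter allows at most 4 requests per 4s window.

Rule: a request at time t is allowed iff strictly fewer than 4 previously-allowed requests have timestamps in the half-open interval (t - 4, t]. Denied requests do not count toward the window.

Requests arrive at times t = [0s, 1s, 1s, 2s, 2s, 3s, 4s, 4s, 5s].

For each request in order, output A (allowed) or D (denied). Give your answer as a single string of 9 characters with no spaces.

Tracking allowed requests in the window:
  req#1 t=0s: ALLOW
  req#2 t=1s: ALLOW
  req#3 t=1s: ALLOW
  req#4 t=2s: ALLOW
  req#5 t=2s: DENY
  req#6 t=3s: DENY
  req#7 t=4s: ALLOW
  req#8 t=4s: DENY
  req#9 t=5s: ALLOW

Answer: AAAADDADA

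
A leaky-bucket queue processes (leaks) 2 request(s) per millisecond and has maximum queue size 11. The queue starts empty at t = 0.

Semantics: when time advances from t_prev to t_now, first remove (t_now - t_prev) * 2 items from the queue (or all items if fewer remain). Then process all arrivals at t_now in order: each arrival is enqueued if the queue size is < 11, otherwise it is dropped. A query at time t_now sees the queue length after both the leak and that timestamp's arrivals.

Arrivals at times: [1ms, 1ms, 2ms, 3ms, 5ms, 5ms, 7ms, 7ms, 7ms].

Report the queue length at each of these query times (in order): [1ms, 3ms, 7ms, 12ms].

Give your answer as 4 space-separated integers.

Queue lengths at query times:
  query t=1ms: backlog = 2
  query t=3ms: backlog = 1
  query t=7ms: backlog = 3
  query t=12ms: backlog = 0

Answer: 2 1 3 0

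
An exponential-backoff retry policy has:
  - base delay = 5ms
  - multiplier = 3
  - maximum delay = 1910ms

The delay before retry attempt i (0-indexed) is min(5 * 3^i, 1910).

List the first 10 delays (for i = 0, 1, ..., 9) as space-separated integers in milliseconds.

Computing each delay:
  i=0: min(5*3^0, 1910) = 5
  i=1: min(5*3^1, 1910) = 15
  i=2: min(5*3^2, 1910) = 45
  i=3: min(5*3^3, 1910) = 135
  i=4: min(5*3^4, 1910) = 405
  i=5: min(5*3^5, 1910) = 1215
  i=6: min(5*3^6, 1910) = 1910
  i=7: min(5*3^7, 1910) = 1910
  i=8: min(5*3^8, 1910) = 1910
  i=9: min(5*3^9, 1910) = 1910

Answer: 5 15 45 135 405 1215 1910 1910 1910 1910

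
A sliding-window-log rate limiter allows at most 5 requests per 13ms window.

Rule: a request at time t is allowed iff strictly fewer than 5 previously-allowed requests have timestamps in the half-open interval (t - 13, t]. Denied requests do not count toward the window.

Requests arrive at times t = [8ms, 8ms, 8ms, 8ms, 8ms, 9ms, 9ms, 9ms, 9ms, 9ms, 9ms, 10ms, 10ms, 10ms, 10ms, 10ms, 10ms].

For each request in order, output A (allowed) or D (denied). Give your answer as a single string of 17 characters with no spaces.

Tracking allowed requests in the window:
  req#1 t=8ms: ALLOW
  req#2 t=8ms: ALLOW
  req#3 t=8ms: ALLOW
  req#4 t=8ms: ALLOW
  req#5 t=8ms: ALLOW
  req#6 t=9ms: DENY
  req#7 t=9ms: DENY
  req#8 t=9ms: DENY
  req#9 t=9ms: DENY
  req#10 t=9ms: DENY
  req#11 t=9ms: DENY
  req#12 t=10ms: DENY
  req#13 t=10ms: DENY
  req#14 t=10ms: DENY
  req#15 t=10ms: DENY
  req#16 t=10ms: DENY
  req#17 t=10ms: DENY

Answer: AAAAADDDDDDDDDDDD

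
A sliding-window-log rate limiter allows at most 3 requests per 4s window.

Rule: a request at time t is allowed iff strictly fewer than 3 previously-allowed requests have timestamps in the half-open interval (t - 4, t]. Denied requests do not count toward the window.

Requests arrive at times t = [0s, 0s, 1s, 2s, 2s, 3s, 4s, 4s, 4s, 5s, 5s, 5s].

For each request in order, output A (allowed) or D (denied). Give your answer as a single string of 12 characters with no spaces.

Answer: AAADDDAADADD

Derivation:
Tracking allowed requests in the window:
  req#1 t=0s: ALLOW
  req#2 t=0s: ALLOW
  req#3 t=1s: ALLOW
  req#4 t=2s: DENY
  req#5 t=2s: DENY
  req#6 t=3s: DENY
  req#7 t=4s: ALLOW
  req#8 t=4s: ALLOW
  req#9 t=4s: DENY
  req#10 t=5s: ALLOW
  req#11 t=5s: DENY
  req#12 t=5s: DENY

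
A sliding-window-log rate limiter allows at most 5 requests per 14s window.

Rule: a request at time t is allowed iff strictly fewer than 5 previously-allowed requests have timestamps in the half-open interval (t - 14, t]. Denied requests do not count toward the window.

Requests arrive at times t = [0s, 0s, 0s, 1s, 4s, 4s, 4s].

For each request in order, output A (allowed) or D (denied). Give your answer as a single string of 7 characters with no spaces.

Answer: AAAAADD

Derivation:
Tracking allowed requests in the window:
  req#1 t=0s: ALLOW
  req#2 t=0s: ALLOW
  req#3 t=0s: ALLOW
  req#4 t=1s: ALLOW
  req#5 t=4s: ALLOW
  req#6 t=4s: DENY
  req#7 t=4s: DENY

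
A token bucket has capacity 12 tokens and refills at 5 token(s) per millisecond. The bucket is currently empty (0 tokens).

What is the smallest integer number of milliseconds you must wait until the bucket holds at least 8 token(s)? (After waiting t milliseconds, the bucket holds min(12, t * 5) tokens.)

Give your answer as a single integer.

Answer: 2

Derivation:
Need t * 5 >= 8, so t >= 8/5.
Smallest integer t = ceil(8/5) = 2.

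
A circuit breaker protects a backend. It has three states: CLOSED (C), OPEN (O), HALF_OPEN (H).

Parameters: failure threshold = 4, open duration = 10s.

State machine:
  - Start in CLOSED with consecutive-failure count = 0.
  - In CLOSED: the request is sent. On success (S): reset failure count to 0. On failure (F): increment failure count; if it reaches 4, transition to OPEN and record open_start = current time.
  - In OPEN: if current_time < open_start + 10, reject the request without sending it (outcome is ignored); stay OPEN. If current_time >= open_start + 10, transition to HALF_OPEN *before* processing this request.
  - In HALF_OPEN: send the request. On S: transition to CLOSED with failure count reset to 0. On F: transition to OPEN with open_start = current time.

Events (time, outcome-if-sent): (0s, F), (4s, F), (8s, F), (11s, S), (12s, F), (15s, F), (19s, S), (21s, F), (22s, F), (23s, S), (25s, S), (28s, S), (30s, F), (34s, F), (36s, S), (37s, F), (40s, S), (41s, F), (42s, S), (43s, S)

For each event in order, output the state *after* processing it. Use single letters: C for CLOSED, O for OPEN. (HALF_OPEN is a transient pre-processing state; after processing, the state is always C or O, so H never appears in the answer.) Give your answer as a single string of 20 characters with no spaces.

Answer: CCCCCCCCCCCCCCCCCCCC

Derivation:
State after each event:
  event#1 t=0s outcome=F: state=CLOSED
  event#2 t=4s outcome=F: state=CLOSED
  event#3 t=8s outcome=F: state=CLOSED
  event#4 t=11s outcome=S: state=CLOSED
  event#5 t=12s outcome=F: state=CLOSED
  event#6 t=15s outcome=F: state=CLOSED
  event#7 t=19s outcome=S: state=CLOSED
  event#8 t=21s outcome=F: state=CLOSED
  event#9 t=22s outcome=F: state=CLOSED
  event#10 t=23s outcome=S: state=CLOSED
  event#11 t=25s outcome=S: state=CLOSED
  event#12 t=28s outcome=S: state=CLOSED
  event#13 t=30s outcome=F: state=CLOSED
  event#14 t=34s outcome=F: state=CLOSED
  event#15 t=36s outcome=S: state=CLOSED
  event#16 t=37s outcome=F: state=CLOSED
  event#17 t=40s outcome=S: state=CLOSED
  event#18 t=41s outcome=F: state=CLOSED
  event#19 t=42s outcome=S: state=CLOSED
  event#20 t=43s outcome=S: state=CLOSED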